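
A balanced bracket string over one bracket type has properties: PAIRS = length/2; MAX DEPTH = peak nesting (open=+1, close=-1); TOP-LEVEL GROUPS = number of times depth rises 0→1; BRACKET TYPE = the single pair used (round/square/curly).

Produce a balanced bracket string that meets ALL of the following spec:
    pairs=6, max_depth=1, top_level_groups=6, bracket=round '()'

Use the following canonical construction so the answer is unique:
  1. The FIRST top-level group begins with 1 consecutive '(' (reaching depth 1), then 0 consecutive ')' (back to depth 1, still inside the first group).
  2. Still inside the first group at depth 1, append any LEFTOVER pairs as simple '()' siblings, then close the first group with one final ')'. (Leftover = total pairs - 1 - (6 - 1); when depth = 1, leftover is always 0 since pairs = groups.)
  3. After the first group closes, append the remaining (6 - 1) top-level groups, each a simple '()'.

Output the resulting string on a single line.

Answer: ()()()()()()

Derivation:
Spec: pairs=6 depth=1 groups=6
Leftover pairs = 6 - 1 - (6-1) = 0
First group: deep chain of depth 1 + 0 sibling pairs
Remaining 5 groups: simple '()' each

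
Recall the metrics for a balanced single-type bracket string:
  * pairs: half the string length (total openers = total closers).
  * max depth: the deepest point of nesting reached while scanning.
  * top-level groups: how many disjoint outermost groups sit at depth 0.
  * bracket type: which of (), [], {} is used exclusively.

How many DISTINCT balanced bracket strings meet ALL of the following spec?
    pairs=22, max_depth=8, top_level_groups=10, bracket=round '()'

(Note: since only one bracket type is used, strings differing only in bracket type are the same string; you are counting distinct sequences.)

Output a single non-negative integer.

Answer: 1304160

Derivation:
Spec: pairs=22 depth=8 groups=10
Count(depth <= 8) = 160975240
Count(depth <= 7) = 159671080
Count(depth == 8) = 160975240 - 159671080 = 1304160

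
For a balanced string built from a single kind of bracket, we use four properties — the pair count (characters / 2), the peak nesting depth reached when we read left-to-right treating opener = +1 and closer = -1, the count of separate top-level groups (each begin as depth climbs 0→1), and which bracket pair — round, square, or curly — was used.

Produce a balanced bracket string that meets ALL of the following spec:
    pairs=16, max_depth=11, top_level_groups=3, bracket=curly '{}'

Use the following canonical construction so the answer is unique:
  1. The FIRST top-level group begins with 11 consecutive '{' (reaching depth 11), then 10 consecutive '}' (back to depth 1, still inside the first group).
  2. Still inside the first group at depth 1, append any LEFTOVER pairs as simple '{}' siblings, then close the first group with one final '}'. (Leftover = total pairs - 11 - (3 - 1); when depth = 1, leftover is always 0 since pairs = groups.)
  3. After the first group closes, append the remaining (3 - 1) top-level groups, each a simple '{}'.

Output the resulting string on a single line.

Spec: pairs=16 depth=11 groups=3
Leftover pairs = 16 - 11 - (3-1) = 3
First group: deep chain of depth 11 + 3 sibling pairs
Remaining 2 groups: simple '{}' each

Answer: {{{{{{{{{{{}}}}}}}}}}{}{}{}}{}{}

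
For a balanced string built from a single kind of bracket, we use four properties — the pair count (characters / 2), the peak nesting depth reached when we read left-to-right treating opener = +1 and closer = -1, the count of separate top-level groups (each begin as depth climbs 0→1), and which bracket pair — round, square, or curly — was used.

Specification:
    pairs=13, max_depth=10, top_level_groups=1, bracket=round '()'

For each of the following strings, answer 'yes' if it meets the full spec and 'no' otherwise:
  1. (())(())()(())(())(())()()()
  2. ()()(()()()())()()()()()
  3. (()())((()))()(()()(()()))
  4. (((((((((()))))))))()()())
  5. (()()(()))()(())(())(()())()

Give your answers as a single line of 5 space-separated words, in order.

String 1 '(())(())()(())(())(())()()()': depth seq [1 2 1 0 1 2 1 0 1 0 1 2 1 0 1 2 1 0 1 2 1 0 1 0 1 0 1 0]
  -> pairs=14 depth=2 groups=9 -> no
String 2 '()()(()()()())()()()()()': depth seq [1 0 1 0 1 2 1 2 1 2 1 2 1 0 1 0 1 0 1 0 1 0 1 0]
  -> pairs=12 depth=2 groups=8 -> no
String 3 '(()())((()))()(()()(()()))': depth seq [1 2 1 2 1 0 1 2 3 2 1 0 1 0 1 2 1 2 1 2 3 2 3 2 1 0]
  -> pairs=13 depth=3 groups=4 -> no
String 4 '(((((((((()))))))))()()())': depth seq [1 2 3 4 5 6 7 8 9 10 9 8 7 6 5 4 3 2 1 2 1 2 1 2 1 0]
  -> pairs=13 depth=10 groups=1 -> yes
String 5 '(()()(()))()(())(())(()())()': depth seq [1 2 1 2 1 2 3 2 1 0 1 0 1 2 1 0 1 2 1 0 1 2 1 2 1 0 1 0]
  -> pairs=14 depth=3 groups=6 -> no

Answer: no no no yes no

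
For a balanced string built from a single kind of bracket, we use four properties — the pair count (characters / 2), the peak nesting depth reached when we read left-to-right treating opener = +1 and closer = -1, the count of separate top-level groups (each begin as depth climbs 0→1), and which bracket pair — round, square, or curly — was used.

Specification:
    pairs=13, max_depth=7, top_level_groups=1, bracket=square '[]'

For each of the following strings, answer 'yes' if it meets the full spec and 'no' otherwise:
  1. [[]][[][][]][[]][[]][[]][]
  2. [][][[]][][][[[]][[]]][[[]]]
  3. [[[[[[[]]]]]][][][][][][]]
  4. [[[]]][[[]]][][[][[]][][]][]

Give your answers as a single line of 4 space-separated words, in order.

Answer: no no yes no

Derivation:
String 1 '[[]][[][][]][[]][[]][[]][]': depth seq [1 2 1 0 1 2 1 2 1 2 1 0 1 2 1 0 1 2 1 0 1 2 1 0 1 0]
  -> pairs=13 depth=2 groups=6 -> no
String 2 '[][][[]][][][[[]][[]]][[[]]]': depth seq [1 0 1 0 1 2 1 0 1 0 1 0 1 2 3 2 1 2 3 2 1 0 1 2 3 2 1 0]
  -> pairs=14 depth=3 groups=7 -> no
String 3 '[[[[[[[]]]]]][][][][][][]]': depth seq [1 2 3 4 5 6 7 6 5 4 3 2 1 2 1 2 1 2 1 2 1 2 1 2 1 0]
  -> pairs=13 depth=7 groups=1 -> yes
String 4 '[[[]]][[[]]][][[][[]][][]][]': depth seq [1 2 3 2 1 0 1 2 3 2 1 0 1 0 1 2 1 2 3 2 1 2 1 2 1 0 1 0]
  -> pairs=14 depth=3 groups=5 -> no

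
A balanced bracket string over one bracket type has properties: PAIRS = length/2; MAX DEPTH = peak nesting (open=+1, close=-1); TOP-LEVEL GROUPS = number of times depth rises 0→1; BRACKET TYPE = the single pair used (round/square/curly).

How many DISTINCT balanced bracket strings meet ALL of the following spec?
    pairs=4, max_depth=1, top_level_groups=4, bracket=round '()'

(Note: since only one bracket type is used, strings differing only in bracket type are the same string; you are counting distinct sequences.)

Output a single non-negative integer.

Answer: 1

Derivation:
Spec: pairs=4 depth=1 groups=4
Count(depth <= 1) = 1
Count(depth <= 0) = 0
Count(depth == 1) = 1 - 0 = 1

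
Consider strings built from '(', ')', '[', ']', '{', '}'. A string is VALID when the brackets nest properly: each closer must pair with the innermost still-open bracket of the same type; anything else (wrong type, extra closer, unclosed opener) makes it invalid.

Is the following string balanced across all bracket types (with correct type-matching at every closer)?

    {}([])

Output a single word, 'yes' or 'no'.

pos 0: push '{'; stack = {
pos 1: '}' matches '{'; pop; stack = (empty)
pos 2: push '('; stack = (
pos 3: push '['; stack = ([
pos 4: ']' matches '['; pop; stack = (
pos 5: ')' matches '('; pop; stack = (empty)
end: stack empty → VALID
Verdict: properly nested → yes

Answer: yes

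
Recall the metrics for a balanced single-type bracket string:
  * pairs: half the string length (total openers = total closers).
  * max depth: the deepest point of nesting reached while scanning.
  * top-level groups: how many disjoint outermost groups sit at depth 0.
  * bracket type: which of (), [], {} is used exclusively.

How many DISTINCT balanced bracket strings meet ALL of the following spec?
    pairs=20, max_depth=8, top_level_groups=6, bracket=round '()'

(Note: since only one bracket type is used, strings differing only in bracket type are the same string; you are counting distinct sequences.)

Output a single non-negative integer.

Answer: 9722577

Derivation:
Spec: pairs=20 depth=8 groups=6
Count(depth <= 8) = 241599864
Count(depth <= 7) = 231877287
Count(depth == 8) = 241599864 - 231877287 = 9722577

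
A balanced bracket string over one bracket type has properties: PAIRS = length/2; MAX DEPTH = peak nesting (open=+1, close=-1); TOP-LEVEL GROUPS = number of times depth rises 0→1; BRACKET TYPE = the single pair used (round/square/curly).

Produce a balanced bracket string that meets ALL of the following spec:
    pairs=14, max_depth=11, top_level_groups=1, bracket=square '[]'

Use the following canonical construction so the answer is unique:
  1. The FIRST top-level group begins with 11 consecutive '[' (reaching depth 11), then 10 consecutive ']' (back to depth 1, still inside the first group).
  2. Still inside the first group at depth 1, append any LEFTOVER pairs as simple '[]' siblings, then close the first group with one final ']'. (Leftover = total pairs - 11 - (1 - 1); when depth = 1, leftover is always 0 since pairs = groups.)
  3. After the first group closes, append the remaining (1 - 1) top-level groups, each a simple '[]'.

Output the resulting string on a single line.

Spec: pairs=14 depth=11 groups=1
Leftover pairs = 14 - 11 - (1-1) = 3
First group: deep chain of depth 11 + 3 sibling pairs
Remaining 0 groups: simple '[]' each

Answer: [[[[[[[[[[[]]]]]]]]]][][][]]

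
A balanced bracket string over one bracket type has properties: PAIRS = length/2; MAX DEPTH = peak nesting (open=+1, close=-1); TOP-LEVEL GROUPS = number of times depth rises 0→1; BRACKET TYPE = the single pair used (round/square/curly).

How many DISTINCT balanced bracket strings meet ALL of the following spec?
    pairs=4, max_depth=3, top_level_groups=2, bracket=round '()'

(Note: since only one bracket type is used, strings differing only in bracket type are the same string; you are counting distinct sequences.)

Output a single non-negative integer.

Answer: 2

Derivation:
Spec: pairs=4 depth=3 groups=2
Count(depth <= 3) = 5
Count(depth <= 2) = 3
Count(depth == 3) = 5 - 3 = 2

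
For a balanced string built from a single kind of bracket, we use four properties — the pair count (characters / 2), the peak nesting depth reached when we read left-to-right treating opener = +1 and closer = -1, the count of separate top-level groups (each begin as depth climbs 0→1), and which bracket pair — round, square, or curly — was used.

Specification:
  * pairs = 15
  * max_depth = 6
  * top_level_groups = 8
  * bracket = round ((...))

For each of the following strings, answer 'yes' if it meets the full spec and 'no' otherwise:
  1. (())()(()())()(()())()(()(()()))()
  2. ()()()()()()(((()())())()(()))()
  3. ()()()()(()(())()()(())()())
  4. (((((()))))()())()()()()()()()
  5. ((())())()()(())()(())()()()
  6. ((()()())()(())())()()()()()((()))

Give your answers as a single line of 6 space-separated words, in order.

String 1 '(())()(()())()(()())()(()(()()))()': depth seq [1 2 1 0 1 0 1 2 1 2 1 0 1 0 1 2 1 2 1 0 1 0 1 2 1 2 3 2 3 2 1 0 1 0]
  -> pairs=17 depth=3 groups=8 -> no
String 2 '()()()()()()(((()())())()(()))()': depth seq [1 0 1 0 1 0 1 0 1 0 1 0 1 2 3 4 3 4 3 2 3 2 1 2 1 2 3 2 1 0 1 0]
  -> pairs=16 depth=4 groups=8 -> no
String 3 '()()()()(()(())()()(())()())': depth seq [1 0 1 0 1 0 1 0 1 2 1 2 3 2 1 2 1 2 1 2 3 2 1 2 1 2 1 0]
  -> pairs=14 depth=3 groups=5 -> no
String 4 '(((((()))))()())()()()()()()()': depth seq [1 2 3 4 5 6 5 4 3 2 1 2 1 2 1 0 1 0 1 0 1 0 1 0 1 0 1 0 1 0]
  -> pairs=15 depth=6 groups=8 -> yes
String 5 '((())())()()(())()(())()()()': depth seq [1 2 3 2 1 2 1 0 1 0 1 0 1 2 1 0 1 0 1 2 1 0 1 0 1 0 1 0]
  -> pairs=14 depth=3 groups=9 -> no
String 6 '((()()())()(())())()()()()()((()))': depth seq [1 2 3 2 3 2 3 2 1 2 1 2 3 2 1 2 1 0 1 0 1 0 1 0 1 0 1 0 1 2 3 2 1 0]
  -> pairs=17 depth=3 groups=7 -> no

Answer: no no no yes no no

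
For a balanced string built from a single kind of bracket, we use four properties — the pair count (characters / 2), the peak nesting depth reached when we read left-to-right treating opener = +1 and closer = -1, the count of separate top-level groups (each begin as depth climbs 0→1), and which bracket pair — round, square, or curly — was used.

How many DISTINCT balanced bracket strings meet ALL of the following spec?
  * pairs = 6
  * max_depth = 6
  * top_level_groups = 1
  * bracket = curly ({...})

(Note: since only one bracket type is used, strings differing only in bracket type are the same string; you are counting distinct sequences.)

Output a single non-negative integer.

Answer: 1

Derivation:
Spec: pairs=6 depth=6 groups=1
Count(depth <= 6) = 42
Count(depth <= 5) = 41
Count(depth == 6) = 42 - 41 = 1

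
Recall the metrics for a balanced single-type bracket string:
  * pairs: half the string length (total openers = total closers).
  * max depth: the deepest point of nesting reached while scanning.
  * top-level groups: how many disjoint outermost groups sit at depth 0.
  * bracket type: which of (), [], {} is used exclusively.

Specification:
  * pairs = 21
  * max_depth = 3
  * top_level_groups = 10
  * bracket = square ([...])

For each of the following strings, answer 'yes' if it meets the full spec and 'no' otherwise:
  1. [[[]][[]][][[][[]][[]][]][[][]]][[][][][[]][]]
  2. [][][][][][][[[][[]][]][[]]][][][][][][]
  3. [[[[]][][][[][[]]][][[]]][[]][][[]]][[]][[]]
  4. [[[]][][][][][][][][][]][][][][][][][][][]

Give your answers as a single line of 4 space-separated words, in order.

Answer: no no no yes

Derivation:
String 1 '[[[]][[]][][[][[]][[]][]][[][]]][[][][][[]][]]': depth seq [1 2 3 2 1 2 3 2 1 2 1 2 3 2 3 4 3 2 3 4 3 2 3 2 1 2 3 2 3 2 1 0 1 2 1 2 1 2 1 2 3 2 1 2 1 0]
  -> pairs=23 depth=4 groups=2 -> no
String 2 '[][][][][][][[[][[]][]][[]]][][][][][][]': depth seq [1 0 1 0 1 0 1 0 1 0 1 0 1 2 3 2 3 4 3 2 3 2 1 2 3 2 1 0 1 0 1 0 1 0 1 0 1 0 1 0]
  -> pairs=20 depth=4 groups=13 -> no
String 3 '[[[[]][][][[][[]]][][[]]][[]][][[]]][[]][[]]': depth seq [1 2 3 4 3 2 3 2 3 2 3 4 3 4 5 4 3 2 3 2 3 4 3 2 1 2 3 2 1 2 1 2 3 2 1 0 1 2 1 0 1 2 1 0]
  -> pairs=22 depth=5 groups=3 -> no
String 4 '[[[]][][][][][][][][][]][][][][][][][][][]': depth seq [1 2 3 2 1 2 1 2 1 2 1 2 1 2 1 2 1 2 1 2 1 2 1 0 1 0 1 0 1 0 1 0 1 0 1 0 1 0 1 0 1 0]
  -> pairs=21 depth=3 groups=10 -> yes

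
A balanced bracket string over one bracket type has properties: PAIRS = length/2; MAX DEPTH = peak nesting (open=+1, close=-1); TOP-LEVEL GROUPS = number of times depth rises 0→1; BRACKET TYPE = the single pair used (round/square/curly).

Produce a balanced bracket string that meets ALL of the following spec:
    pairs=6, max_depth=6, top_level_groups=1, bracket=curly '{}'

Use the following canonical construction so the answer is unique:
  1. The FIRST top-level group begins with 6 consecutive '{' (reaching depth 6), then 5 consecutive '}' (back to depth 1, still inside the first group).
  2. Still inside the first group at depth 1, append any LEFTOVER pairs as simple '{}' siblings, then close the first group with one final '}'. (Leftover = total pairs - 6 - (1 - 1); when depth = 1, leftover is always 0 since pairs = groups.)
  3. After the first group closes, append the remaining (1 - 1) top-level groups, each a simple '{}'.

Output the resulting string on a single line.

Spec: pairs=6 depth=6 groups=1
Leftover pairs = 6 - 6 - (1-1) = 0
First group: deep chain of depth 6 + 0 sibling pairs
Remaining 0 groups: simple '{}' each

Answer: {{{{{{}}}}}}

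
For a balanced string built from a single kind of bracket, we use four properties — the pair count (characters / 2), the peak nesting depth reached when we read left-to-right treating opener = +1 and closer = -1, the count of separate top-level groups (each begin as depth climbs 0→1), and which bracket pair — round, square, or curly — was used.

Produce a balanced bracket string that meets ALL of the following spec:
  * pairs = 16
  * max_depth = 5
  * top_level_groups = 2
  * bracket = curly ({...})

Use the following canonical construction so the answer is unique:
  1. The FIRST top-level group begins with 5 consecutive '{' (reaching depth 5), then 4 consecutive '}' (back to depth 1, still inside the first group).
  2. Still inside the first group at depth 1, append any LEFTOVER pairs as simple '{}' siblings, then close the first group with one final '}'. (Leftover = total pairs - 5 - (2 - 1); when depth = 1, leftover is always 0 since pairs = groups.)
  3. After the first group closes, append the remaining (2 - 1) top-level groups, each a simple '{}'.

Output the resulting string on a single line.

Spec: pairs=16 depth=5 groups=2
Leftover pairs = 16 - 5 - (2-1) = 10
First group: deep chain of depth 5 + 10 sibling pairs
Remaining 1 groups: simple '{}' each

Answer: {{{{{}}}}{}{}{}{}{}{}{}{}{}{}}{}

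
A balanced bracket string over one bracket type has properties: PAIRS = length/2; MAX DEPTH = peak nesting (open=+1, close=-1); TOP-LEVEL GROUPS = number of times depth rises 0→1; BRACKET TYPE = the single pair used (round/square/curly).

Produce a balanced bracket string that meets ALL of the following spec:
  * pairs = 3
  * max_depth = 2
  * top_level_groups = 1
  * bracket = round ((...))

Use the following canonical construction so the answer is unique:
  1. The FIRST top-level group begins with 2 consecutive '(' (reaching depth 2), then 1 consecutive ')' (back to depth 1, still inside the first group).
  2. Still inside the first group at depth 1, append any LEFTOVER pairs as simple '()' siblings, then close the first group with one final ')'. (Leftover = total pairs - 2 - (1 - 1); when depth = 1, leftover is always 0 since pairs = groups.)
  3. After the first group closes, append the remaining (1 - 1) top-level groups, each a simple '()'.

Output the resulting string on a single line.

Spec: pairs=3 depth=2 groups=1
Leftover pairs = 3 - 2 - (1-1) = 1
First group: deep chain of depth 2 + 1 sibling pairs
Remaining 0 groups: simple '()' each

Answer: (()())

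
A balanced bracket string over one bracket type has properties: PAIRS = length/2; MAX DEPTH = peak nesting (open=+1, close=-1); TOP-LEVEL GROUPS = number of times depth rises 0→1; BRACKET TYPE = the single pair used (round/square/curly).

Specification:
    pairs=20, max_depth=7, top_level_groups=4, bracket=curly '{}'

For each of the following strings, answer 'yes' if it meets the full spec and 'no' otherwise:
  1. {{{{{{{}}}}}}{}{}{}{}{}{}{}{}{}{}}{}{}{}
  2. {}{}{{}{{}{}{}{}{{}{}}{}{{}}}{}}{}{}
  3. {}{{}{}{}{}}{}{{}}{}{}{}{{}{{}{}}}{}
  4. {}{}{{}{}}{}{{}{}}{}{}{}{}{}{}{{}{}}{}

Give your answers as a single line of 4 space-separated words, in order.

Answer: yes no no no

Derivation:
String 1 '{{{{{{{}}}}}}{}{}{}{}{}{}{}{}{}{}}{}{}{}': depth seq [1 2 3 4 5 6 7 6 5 4 3 2 1 2 1 2 1 2 1 2 1 2 1 2 1 2 1 2 1 2 1 2 1 0 1 0 1 0 1 0]
  -> pairs=20 depth=7 groups=4 -> yes
String 2 '{}{}{{}{{}{}{}{}{{}{}}{}{{}}}{}}{}{}': depth seq [1 0 1 0 1 2 1 2 3 2 3 2 3 2 3 2 3 4 3 4 3 2 3 2 3 4 3 2 1 2 1 0 1 0 1 0]
  -> pairs=18 depth=4 groups=5 -> no
String 3 '{}{{}{}{}{}}{}{{}}{}{}{}{{}{{}{}}}{}': depth seq [1 0 1 2 1 2 1 2 1 2 1 0 1 0 1 2 1 0 1 0 1 0 1 0 1 2 1 2 3 2 3 2 1 0 1 0]
  -> pairs=18 depth=3 groups=9 -> no
String 4 '{}{}{{}{}}{}{{}{}}{}{}{}{}{}{}{{}{}}{}': depth seq [1 0 1 0 1 2 1 2 1 0 1 0 1 2 1 2 1 0 1 0 1 0 1 0 1 0 1 0 1 0 1 2 1 2 1 0 1 0]
  -> pairs=19 depth=2 groups=13 -> no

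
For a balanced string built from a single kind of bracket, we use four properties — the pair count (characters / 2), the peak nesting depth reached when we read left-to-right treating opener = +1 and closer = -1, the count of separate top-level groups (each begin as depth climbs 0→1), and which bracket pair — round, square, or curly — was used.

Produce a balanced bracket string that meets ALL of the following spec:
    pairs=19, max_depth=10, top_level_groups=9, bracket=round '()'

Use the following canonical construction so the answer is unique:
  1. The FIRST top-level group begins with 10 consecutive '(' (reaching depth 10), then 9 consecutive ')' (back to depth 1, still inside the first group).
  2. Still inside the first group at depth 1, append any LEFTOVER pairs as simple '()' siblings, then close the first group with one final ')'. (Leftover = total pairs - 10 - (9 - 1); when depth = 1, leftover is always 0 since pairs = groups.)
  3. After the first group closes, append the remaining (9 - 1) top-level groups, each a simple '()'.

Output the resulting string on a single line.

Answer: (((((((((()))))))))())()()()()()()()()

Derivation:
Spec: pairs=19 depth=10 groups=9
Leftover pairs = 19 - 10 - (9-1) = 1
First group: deep chain of depth 10 + 1 sibling pairs
Remaining 8 groups: simple '()' each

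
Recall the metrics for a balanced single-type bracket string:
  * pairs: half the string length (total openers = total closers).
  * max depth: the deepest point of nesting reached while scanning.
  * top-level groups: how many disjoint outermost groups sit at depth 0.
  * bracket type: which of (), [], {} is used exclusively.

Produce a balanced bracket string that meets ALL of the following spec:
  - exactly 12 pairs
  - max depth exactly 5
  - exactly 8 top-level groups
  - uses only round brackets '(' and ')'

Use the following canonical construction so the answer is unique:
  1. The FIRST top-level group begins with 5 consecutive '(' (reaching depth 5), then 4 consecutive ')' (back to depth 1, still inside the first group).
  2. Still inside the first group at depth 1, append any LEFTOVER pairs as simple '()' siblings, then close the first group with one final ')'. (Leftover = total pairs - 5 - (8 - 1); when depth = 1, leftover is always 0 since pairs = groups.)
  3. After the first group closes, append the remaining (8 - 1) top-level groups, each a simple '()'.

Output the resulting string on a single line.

Spec: pairs=12 depth=5 groups=8
Leftover pairs = 12 - 5 - (8-1) = 0
First group: deep chain of depth 5 + 0 sibling pairs
Remaining 7 groups: simple '()' each

Answer: ((((()))))()()()()()()()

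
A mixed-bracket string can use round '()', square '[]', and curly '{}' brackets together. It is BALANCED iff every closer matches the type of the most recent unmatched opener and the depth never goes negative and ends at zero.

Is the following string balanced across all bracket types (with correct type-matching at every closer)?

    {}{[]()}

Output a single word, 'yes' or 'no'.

Answer: yes

Derivation:
pos 0: push '{'; stack = {
pos 1: '}' matches '{'; pop; stack = (empty)
pos 2: push '{'; stack = {
pos 3: push '['; stack = {[
pos 4: ']' matches '['; pop; stack = {
pos 5: push '('; stack = {(
pos 6: ')' matches '('; pop; stack = {
pos 7: '}' matches '{'; pop; stack = (empty)
end: stack empty → VALID
Verdict: properly nested → yes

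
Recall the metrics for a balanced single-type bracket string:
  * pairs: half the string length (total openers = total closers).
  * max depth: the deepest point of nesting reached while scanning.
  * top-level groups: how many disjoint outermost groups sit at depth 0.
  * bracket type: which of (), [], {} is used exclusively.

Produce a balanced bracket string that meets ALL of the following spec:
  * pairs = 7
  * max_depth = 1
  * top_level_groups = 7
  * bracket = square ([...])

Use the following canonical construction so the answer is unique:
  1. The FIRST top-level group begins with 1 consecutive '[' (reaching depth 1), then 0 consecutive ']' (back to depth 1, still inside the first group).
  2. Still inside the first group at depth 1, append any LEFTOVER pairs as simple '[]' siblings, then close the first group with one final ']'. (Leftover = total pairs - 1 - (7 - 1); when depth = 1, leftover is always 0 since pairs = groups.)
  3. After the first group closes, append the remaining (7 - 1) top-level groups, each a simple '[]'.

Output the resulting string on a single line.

Spec: pairs=7 depth=1 groups=7
Leftover pairs = 7 - 1 - (7-1) = 0
First group: deep chain of depth 1 + 0 sibling pairs
Remaining 6 groups: simple '[]' each

Answer: [][][][][][][]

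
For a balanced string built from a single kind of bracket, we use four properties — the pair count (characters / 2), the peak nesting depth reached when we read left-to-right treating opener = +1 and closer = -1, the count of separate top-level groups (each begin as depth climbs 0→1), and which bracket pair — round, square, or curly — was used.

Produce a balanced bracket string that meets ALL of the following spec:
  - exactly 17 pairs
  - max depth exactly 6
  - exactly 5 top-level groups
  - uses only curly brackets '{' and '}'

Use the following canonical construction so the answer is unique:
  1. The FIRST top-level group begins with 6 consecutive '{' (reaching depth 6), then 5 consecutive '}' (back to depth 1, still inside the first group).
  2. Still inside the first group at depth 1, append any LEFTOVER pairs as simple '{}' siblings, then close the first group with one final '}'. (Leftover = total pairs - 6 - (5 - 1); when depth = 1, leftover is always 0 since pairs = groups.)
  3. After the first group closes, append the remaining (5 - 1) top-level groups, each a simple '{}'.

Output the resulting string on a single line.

Answer: {{{{{{}}}}}{}{}{}{}{}{}{}}{}{}{}{}

Derivation:
Spec: pairs=17 depth=6 groups=5
Leftover pairs = 17 - 6 - (5-1) = 7
First group: deep chain of depth 6 + 7 sibling pairs
Remaining 4 groups: simple '{}' each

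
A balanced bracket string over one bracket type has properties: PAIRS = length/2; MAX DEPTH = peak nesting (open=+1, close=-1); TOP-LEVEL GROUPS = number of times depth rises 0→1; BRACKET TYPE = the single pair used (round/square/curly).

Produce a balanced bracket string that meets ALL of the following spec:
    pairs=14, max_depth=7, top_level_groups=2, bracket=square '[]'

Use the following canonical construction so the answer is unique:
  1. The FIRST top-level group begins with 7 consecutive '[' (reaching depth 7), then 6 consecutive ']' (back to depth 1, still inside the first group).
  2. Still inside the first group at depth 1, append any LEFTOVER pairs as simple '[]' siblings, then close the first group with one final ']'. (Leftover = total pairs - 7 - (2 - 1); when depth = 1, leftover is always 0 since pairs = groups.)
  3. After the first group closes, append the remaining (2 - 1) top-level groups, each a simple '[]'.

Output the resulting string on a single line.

Answer: [[[[[[[]]]]]][][][][][][]][]

Derivation:
Spec: pairs=14 depth=7 groups=2
Leftover pairs = 14 - 7 - (2-1) = 6
First group: deep chain of depth 7 + 6 sibling pairs
Remaining 1 groups: simple '[]' each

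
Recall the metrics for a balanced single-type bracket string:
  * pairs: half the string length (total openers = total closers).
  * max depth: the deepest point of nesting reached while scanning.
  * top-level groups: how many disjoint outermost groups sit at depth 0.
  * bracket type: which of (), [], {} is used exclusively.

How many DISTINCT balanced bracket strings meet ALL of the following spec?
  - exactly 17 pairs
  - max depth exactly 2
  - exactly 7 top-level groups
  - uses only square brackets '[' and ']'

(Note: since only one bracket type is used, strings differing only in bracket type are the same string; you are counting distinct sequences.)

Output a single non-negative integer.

Answer: 8008

Derivation:
Spec: pairs=17 depth=2 groups=7
Count(depth <= 2) = 8008
Count(depth <= 1) = 0
Count(depth == 2) = 8008 - 0 = 8008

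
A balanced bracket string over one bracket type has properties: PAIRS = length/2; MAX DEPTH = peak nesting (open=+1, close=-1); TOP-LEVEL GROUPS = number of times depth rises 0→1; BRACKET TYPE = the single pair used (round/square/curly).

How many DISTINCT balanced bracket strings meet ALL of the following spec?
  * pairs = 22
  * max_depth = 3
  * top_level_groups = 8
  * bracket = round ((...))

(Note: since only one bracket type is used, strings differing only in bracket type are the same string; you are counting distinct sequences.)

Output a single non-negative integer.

Spec: pairs=22 depth=3 groups=8
Count(depth <= 3) = 62595328
Count(depth <= 2) = 116280
Count(depth == 3) = 62595328 - 116280 = 62479048

Answer: 62479048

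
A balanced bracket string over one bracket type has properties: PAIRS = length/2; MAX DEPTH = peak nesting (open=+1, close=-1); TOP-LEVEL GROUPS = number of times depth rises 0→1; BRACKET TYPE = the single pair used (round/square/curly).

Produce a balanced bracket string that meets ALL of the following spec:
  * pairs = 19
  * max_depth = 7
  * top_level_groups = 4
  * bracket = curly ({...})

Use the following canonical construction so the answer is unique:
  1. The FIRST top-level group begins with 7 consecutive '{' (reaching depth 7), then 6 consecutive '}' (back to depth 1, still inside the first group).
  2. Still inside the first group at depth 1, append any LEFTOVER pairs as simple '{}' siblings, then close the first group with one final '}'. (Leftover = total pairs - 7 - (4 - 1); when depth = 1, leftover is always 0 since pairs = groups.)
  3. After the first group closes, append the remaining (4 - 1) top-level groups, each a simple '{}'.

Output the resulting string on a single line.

Answer: {{{{{{{}}}}}}{}{}{}{}{}{}{}{}{}}{}{}{}

Derivation:
Spec: pairs=19 depth=7 groups=4
Leftover pairs = 19 - 7 - (4-1) = 9
First group: deep chain of depth 7 + 9 sibling pairs
Remaining 3 groups: simple '{}' each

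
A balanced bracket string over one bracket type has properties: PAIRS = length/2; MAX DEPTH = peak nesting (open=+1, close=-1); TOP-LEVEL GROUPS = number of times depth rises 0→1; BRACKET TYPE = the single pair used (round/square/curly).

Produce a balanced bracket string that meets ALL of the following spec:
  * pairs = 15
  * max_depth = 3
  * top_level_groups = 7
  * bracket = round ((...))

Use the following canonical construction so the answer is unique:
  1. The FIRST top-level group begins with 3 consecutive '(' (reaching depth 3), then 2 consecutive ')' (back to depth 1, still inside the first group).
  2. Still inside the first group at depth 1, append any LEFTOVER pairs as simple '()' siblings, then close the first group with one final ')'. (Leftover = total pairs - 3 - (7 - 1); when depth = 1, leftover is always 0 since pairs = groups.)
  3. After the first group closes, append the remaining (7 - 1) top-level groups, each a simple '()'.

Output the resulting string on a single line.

Spec: pairs=15 depth=3 groups=7
Leftover pairs = 15 - 3 - (7-1) = 6
First group: deep chain of depth 3 + 6 sibling pairs
Remaining 6 groups: simple '()' each

Answer: ((())()()()()()())()()()()()()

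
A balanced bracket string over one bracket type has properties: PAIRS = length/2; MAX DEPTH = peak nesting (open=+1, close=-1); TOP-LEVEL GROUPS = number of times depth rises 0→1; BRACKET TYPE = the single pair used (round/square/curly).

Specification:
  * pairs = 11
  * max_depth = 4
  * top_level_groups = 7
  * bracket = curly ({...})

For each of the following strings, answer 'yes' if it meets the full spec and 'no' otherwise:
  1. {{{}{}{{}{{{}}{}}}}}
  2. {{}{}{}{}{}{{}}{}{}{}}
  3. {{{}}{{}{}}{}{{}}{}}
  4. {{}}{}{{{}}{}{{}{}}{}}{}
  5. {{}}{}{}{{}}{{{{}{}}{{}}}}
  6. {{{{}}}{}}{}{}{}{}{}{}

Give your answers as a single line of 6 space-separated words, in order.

String 1 '{{{}{}{{}{{{}}{}}}}}': depth seq [1 2 3 2 3 2 3 4 3 4 5 6 5 4 5 4 3 2 1 0]
  -> pairs=10 depth=6 groups=1 -> no
String 2 '{{}{}{}{}{}{{}}{}{}{}}': depth seq [1 2 1 2 1 2 1 2 1 2 1 2 3 2 1 2 1 2 1 2 1 0]
  -> pairs=11 depth=3 groups=1 -> no
String 3 '{{{}}{{}{}}{}{{}}{}}': depth seq [1 2 3 2 1 2 3 2 3 2 1 2 1 2 3 2 1 2 1 0]
  -> pairs=10 depth=3 groups=1 -> no
String 4 '{{}}{}{{{}}{}{{}{}}{}}{}': depth seq [1 2 1 0 1 0 1 2 3 2 1 2 1 2 3 2 3 2 1 2 1 0 1 0]
  -> pairs=12 depth=3 groups=4 -> no
String 5 '{{}}{}{}{{}}{{{{}{}}{{}}}}': depth seq [1 2 1 0 1 0 1 0 1 2 1 0 1 2 3 4 3 4 3 2 3 4 3 2 1 0]
  -> pairs=13 depth=4 groups=5 -> no
String 6 '{{{{}}}{}}{}{}{}{}{}{}': depth seq [1 2 3 4 3 2 1 2 1 0 1 0 1 0 1 0 1 0 1 0 1 0]
  -> pairs=11 depth=4 groups=7 -> yes

Answer: no no no no no yes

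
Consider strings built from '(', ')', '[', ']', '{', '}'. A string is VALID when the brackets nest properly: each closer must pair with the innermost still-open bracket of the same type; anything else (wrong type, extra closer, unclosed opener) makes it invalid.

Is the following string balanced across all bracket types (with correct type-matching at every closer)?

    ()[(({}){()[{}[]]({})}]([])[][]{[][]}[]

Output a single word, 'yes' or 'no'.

Answer: no

Derivation:
pos 0: push '('; stack = (
pos 1: ')' matches '('; pop; stack = (empty)
pos 2: push '['; stack = [
pos 3: push '('; stack = [(
pos 4: push '('; stack = [((
pos 5: push '{'; stack = [(({
pos 6: '}' matches '{'; pop; stack = [((
pos 7: ')' matches '('; pop; stack = [(
pos 8: push '{'; stack = [({
pos 9: push '('; stack = [({(
pos 10: ')' matches '('; pop; stack = [({
pos 11: push '['; stack = [({[
pos 12: push '{'; stack = [({[{
pos 13: '}' matches '{'; pop; stack = [({[
pos 14: push '['; stack = [({[[
pos 15: ']' matches '['; pop; stack = [({[
pos 16: ']' matches '['; pop; stack = [({
pos 17: push '('; stack = [({(
pos 18: push '{'; stack = [({({
pos 19: '}' matches '{'; pop; stack = [({(
pos 20: ')' matches '('; pop; stack = [({
pos 21: '}' matches '{'; pop; stack = [(
pos 22: saw closer ']' but top of stack is '(' (expected ')') → INVALID
Verdict: type mismatch at position 22: ']' closes '(' → no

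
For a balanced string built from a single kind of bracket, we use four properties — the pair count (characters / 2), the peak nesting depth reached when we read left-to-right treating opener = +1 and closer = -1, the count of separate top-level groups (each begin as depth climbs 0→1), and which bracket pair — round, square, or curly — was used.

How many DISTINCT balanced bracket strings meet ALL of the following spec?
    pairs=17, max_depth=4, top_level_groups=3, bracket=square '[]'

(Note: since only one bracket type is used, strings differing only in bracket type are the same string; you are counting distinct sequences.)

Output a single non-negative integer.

Answer: 3925647

Derivation:
Spec: pairs=17 depth=4 groups=3
Count(depth <= 4) = 4269711
Count(depth <= 3) = 344064
Count(depth == 4) = 4269711 - 344064 = 3925647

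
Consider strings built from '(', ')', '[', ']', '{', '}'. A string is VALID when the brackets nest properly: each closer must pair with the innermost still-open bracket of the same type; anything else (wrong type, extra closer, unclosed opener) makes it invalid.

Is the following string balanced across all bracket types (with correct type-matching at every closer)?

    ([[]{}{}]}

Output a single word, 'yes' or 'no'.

pos 0: push '('; stack = (
pos 1: push '['; stack = ([
pos 2: push '['; stack = ([[
pos 3: ']' matches '['; pop; stack = ([
pos 4: push '{'; stack = ([{
pos 5: '}' matches '{'; pop; stack = ([
pos 6: push '{'; stack = ([{
pos 7: '}' matches '{'; pop; stack = ([
pos 8: ']' matches '['; pop; stack = (
pos 9: saw closer '}' but top of stack is '(' (expected ')') → INVALID
Verdict: type mismatch at position 9: '}' closes '(' → no

Answer: no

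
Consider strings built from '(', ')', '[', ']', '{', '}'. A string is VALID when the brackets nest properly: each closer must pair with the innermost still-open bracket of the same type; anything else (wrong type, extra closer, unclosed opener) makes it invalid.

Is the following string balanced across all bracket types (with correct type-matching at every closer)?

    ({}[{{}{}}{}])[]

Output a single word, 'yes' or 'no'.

Answer: yes

Derivation:
pos 0: push '('; stack = (
pos 1: push '{'; stack = ({
pos 2: '}' matches '{'; pop; stack = (
pos 3: push '['; stack = ([
pos 4: push '{'; stack = ([{
pos 5: push '{'; stack = ([{{
pos 6: '}' matches '{'; pop; stack = ([{
pos 7: push '{'; stack = ([{{
pos 8: '}' matches '{'; pop; stack = ([{
pos 9: '}' matches '{'; pop; stack = ([
pos 10: push '{'; stack = ([{
pos 11: '}' matches '{'; pop; stack = ([
pos 12: ']' matches '['; pop; stack = (
pos 13: ')' matches '('; pop; stack = (empty)
pos 14: push '['; stack = [
pos 15: ']' matches '['; pop; stack = (empty)
end: stack empty → VALID
Verdict: properly nested → yes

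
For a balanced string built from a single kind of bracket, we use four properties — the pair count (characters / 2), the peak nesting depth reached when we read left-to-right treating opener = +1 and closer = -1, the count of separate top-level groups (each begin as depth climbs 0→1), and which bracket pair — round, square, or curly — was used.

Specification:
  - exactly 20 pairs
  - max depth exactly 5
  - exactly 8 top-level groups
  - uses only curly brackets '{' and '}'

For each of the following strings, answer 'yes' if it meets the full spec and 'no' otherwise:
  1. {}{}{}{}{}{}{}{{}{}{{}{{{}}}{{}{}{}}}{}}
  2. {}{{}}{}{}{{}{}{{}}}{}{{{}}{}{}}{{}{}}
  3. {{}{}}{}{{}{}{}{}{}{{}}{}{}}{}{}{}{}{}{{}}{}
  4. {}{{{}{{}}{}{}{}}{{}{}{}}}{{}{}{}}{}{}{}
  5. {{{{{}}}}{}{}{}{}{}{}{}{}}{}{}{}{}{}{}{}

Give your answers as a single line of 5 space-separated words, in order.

Answer: yes no no no yes

Derivation:
String 1 '{}{}{}{}{}{}{}{{}{}{{}{{{}}}{{}{}{}}}{}}': depth seq [1 0 1 0 1 0 1 0 1 0 1 0 1 0 1 2 1 2 1 2 3 2 3 4 5 4 3 2 3 4 3 4 3 4 3 2 1 2 1 0]
  -> pairs=20 depth=5 groups=8 -> yes
String 2 '{}{{}}{}{}{{}{}{{}}}{}{{{}}{}{}}{{}{}}': depth seq [1 0 1 2 1 0 1 0 1 0 1 2 1 2 1 2 3 2 1 0 1 0 1 2 3 2 1 2 1 2 1 0 1 2 1 2 1 0]
  -> pairs=19 depth=3 groups=8 -> no
String 3 '{{}{}}{}{{}{}{}{}{}{{}}{}{}}{}{}{}{}{}{{}}{}': depth seq [1 2 1 2 1 0 1 0 1 2 1 2 1 2 1 2 1 2 1 2 3 2 1 2 1 2 1 0 1 0 1 0 1 0 1 0 1 0 1 2 1 0 1 0]
  -> pairs=22 depth=3 groups=10 -> no
String 4 '{}{{{}{{}}{}{}{}}{{}{}{}}}{{}{}{}}{}{}{}': depth seq [1 0 1 2 3 2 3 4 3 2 3 2 3 2 3 2 1 2 3 2 3 2 3 2 1 0 1 2 1 2 1 2 1 0 1 0 1 0 1 0]
  -> pairs=20 depth=4 groups=6 -> no
String 5 '{{{{{}}}}{}{}{}{}{}{}{}{}}{}{}{}{}{}{}{}': depth seq [1 2 3 4 5 4 3 2 1 2 1 2 1 2 1 2 1 2 1 2 1 2 1 2 1 0 1 0 1 0 1 0 1 0 1 0 1 0 1 0]
  -> pairs=20 depth=5 groups=8 -> yes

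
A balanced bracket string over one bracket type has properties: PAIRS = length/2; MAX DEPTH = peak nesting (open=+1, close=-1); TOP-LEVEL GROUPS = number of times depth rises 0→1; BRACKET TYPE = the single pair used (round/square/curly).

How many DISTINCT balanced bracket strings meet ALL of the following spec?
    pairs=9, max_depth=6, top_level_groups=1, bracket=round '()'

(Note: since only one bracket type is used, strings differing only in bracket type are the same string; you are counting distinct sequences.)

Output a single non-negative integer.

Spec: pairs=9 depth=6 groups=1
Count(depth <= 6) = 1341
Count(depth <= 5) = 1094
Count(depth == 6) = 1341 - 1094 = 247

Answer: 247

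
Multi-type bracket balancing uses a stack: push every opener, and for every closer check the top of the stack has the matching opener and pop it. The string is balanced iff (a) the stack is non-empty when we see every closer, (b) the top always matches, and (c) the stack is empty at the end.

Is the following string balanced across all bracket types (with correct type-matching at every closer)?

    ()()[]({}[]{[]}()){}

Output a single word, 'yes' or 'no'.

pos 0: push '('; stack = (
pos 1: ')' matches '('; pop; stack = (empty)
pos 2: push '('; stack = (
pos 3: ')' matches '('; pop; stack = (empty)
pos 4: push '['; stack = [
pos 5: ']' matches '['; pop; stack = (empty)
pos 6: push '('; stack = (
pos 7: push '{'; stack = ({
pos 8: '}' matches '{'; pop; stack = (
pos 9: push '['; stack = ([
pos 10: ']' matches '['; pop; stack = (
pos 11: push '{'; stack = ({
pos 12: push '['; stack = ({[
pos 13: ']' matches '['; pop; stack = ({
pos 14: '}' matches '{'; pop; stack = (
pos 15: push '('; stack = ((
pos 16: ')' matches '('; pop; stack = (
pos 17: ')' matches '('; pop; stack = (empty)
pos 18: push '{'; stack = {
pos 19: '}' matches '{'; pop; stack = (empty)
end: stack empty → VALID
Verdict: properly nested → yes

Answer: yes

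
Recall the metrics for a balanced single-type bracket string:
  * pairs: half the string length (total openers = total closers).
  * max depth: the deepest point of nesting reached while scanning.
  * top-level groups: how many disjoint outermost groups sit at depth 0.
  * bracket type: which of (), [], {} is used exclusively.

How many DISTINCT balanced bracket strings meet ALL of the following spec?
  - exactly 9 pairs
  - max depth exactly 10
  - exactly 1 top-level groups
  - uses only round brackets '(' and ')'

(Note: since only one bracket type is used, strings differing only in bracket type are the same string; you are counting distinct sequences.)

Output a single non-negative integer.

Spec: pairs=9 depth=10 groups=1
Count(depth <= 10) = 1430
Count(depth <= 9) = 1430
Count(depth == 10) = 1430 - 1430 = 0

Answer: 0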